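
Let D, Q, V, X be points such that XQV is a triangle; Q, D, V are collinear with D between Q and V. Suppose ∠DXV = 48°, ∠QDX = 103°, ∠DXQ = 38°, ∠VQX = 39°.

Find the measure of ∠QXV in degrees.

∠QXV = 86°

1. ∠VDX = 77°  [linear pair at D on QV]
2. ∠DVX = 55°  [△XDV]
3. ∠QVX = 55°  [D on ray VQ]
4. ∠QXV = 86°  [△XQV]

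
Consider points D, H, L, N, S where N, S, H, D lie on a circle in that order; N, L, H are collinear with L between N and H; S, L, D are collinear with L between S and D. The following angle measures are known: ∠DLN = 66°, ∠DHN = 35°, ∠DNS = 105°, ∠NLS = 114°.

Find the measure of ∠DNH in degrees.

1. ∠DSN = 35°  [same arc ND]
2. ∠NDS = 40°  [△NSD]
3. ∠DNH = 74°  [△NLD]

∠DNH = 74°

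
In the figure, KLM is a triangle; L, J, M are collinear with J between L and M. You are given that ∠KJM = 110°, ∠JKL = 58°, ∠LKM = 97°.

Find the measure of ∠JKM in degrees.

1. ∠KJL = 70°  [linear pair at J on LM]
2. ∠JLK = 52°  [△KLJ]
3. ∠KLM = 52°  [J on ray LM]
4. ∠KML = 31°  [△KLM]
5. ∠JMK = 31°  [J on ray ML]
6. ∠JKM = 39°  [△KJM]

∠JKM = 39°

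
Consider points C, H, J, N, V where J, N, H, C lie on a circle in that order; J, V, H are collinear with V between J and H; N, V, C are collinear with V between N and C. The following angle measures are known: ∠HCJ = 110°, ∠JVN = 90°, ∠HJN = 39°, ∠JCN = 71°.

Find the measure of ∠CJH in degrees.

1. ∠CVH = 90°  [vertical angles at V]
2. ∠CVJ = 90°  [linear pair at V on JH]
3. ∠CJH = 19°  [△JVC]

∠CJH = 19°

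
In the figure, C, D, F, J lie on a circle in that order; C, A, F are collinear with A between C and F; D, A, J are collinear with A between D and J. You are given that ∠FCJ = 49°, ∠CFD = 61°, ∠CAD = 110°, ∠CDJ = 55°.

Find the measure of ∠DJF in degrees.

∠DJF = 15°

1. ∠FAJ = 110°  [vertical angles at A]
2. ∠CFJ = 55°  [same arc CJ]
3. ∠DJF = 15°  [△FAJ]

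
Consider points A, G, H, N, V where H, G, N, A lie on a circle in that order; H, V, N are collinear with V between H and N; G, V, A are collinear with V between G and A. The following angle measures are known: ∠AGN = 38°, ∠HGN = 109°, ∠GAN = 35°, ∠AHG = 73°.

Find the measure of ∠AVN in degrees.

∠AVN = 74°

1. ∠AHN = 38°  [same arc NA]
2. ∠HAN = 71°  [cyclic HGNA, opposite ∠G+∠A]
3. ∠ANH = 71°  [△HNA]
4. ∠AVN = 74°  [△NVA]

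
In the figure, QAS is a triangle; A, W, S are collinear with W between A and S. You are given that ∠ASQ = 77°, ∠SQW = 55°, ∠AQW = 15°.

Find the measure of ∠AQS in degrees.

1. ∠QSW = 77°  [W on ray SA]
2. ∠QWS = 48°  [△QWS]
3. ∠AWQ = 132°  [linear pair at W on AS]
4. ∠QAW = 33°  [△QAW]
5. ∠QAS = 33°  [W on ray AS]
6. ∠AQS = 70°  [△QAS]

∠AQS = 70°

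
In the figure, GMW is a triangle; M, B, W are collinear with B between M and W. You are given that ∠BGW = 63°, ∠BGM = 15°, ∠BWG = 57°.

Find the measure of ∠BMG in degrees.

1. ∠GBW = 60°  [△GBW]
2. ∠GBM = 120°  [linear pair at B on MW]
3. ∠BMG = 45°  [△GMB]

∠BMG = 45°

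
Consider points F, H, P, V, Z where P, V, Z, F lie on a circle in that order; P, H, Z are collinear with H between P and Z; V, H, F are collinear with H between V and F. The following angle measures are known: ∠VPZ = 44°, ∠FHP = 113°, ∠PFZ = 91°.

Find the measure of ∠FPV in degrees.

∠FPV = 64°

1. ∠VFZ = 44°  [same arc VZ]
2. ∠FHZ = 67°  [linear pair at H on PZ]
3. ∠PVZ = 89°  [cyclic PVZF, opposite ∠V+∠F]
4. ∠FZP = 69°  [△ZHF]
5. ∠PZV = 47°  [△PVZ]
6. ∠FVP = 69°  [same arc PF]
7. ∠PFV = 47°  [same arc PV]
8. ∠FPV = 64°  [△PVF]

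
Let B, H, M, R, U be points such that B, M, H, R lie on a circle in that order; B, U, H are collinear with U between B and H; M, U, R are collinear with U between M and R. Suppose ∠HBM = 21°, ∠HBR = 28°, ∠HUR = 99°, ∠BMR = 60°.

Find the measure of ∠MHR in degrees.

1. ∠HRM = 21°  [same arc MH]
2. ∠HMR = 28°  [same arc HR]
3. ∠MHR = 131°  [△MHR]

∠MHR = 131°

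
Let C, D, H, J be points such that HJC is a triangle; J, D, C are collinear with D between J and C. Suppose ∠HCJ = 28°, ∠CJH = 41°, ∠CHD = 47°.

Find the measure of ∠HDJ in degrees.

∠HDJ = 75°

1. ∠DCH = 28°  [D on ray CJ]
2. ∠CDH = 105°  [△HDC]
3. ∠HDJ = 75°  [linear pair at D on JC]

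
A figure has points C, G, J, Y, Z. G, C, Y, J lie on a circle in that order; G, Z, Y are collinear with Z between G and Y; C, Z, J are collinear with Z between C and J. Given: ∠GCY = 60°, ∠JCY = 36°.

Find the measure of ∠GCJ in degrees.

1. ∠GJY = 120°  [cyclic GCYJ, opposite ∠C+∠J]
2. ∠JGY = 36°  [same arc YJ]
3. ∠GYJ = 24°  [△GYJ]
4. ∠GCJ = 24°  [same arc GJ]

∠GCJ = 24°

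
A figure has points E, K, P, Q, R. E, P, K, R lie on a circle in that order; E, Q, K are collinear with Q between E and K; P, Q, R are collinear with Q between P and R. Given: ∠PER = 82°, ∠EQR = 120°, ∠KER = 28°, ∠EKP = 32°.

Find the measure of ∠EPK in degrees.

∠EPK = 94°

1. ∠PKR = 98°  [cyclic EPKR, opposite ∠E+∠K]
2. ∠KPR = 28°  [same arc KR]
3. ∠KRP = 54°  [△PKR]
4. ∠KEP = 54°  [same arc PK]
5. ∠EPK = 94°  [△EPK]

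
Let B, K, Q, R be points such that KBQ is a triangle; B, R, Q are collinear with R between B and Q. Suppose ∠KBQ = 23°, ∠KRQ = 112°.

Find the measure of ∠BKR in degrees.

1. ∠KBR = 23°  [R on ray BQ]
2. ∠BRK = 68°  [linear pair at R on BQ]
3. ∠BKR = 89°  [△KBR]

∠BKR = 89°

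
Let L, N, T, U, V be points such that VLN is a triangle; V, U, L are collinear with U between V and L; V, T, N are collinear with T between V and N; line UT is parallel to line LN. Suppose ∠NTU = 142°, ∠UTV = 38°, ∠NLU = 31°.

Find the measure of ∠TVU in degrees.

1. ∠LNV = 38°  [UT∥LN, corresponding at T]
2. ∠NLV = 31°  [U on ray LV]
3. ∠LVN = 111°  [△VLN]
4. ∠TVU = 111°  [U on VL, T on VN]

∠TVU = 111°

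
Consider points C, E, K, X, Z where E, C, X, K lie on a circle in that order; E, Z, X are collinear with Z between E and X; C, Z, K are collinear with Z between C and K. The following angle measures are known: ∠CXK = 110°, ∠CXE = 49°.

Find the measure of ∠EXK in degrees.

∠EXK = 61°

1. ∠CEK = 70°  [cyclic ECXK, opposite ∠E+∠X]
2. ∠CKE = 49°  [same arc EC]
3. ∠ECK = 61°  [△ECK]
4. ∠EXK = 61°  [same arc EK]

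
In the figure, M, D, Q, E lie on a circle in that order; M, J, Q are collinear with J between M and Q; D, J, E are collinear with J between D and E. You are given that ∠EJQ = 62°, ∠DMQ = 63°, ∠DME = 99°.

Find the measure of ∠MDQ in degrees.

1. ∠DJM = 62°  [vertical angles at J]
2. ∠EDM = 55°  [△MJD]
3. ∠DEM = 26°  [△MDE]
4. ∠DQM = 26°  [same arc MD]
5. ∠MDQ = 91°  [△MDQ]

∠MDQ = 91°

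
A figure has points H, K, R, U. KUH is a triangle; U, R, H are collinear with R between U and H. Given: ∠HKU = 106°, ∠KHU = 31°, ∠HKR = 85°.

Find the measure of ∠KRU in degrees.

1. ∠KHR = 31°  [R on ray HU]
2. ∠HRK = 64°  [△KRH]
3. ∠KRU = 116°  [linear pair at R on UH]

∠KRU = 116°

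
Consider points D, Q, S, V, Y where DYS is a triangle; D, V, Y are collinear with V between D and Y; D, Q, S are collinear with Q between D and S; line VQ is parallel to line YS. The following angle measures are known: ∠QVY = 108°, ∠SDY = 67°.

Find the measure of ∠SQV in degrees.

1. ∠DVQ = 72°  [linear pair at V on DY]
2. ∠QDV = 67°  [V on DY, Q on DS]
3. ∠DQV = 41°  [△DVQ]
4. ∠SQV = 139°  [linear pair at Q on DS]

∠SQV = 139°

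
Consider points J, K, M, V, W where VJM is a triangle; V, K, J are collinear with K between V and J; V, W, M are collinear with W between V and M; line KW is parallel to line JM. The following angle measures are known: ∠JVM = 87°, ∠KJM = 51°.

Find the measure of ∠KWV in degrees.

∠KWV = 42°

1. ∠MJV = 51°  [K on ray JV]
2. ∠JMV = 42°  [△VJM]
3. ∠KWV = 42°  [KW∥JM, corresponding at W]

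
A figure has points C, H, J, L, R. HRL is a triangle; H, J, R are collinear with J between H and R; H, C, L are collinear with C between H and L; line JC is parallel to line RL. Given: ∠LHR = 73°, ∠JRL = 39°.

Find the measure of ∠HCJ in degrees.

∠HCJ = 68°

1. ∠HRL = 39°  [J on ray RH]
2. ∠HLR = 68°  [△HRL]
3. ∠HCJ = 68°  [JC∥RL, corresponding at C]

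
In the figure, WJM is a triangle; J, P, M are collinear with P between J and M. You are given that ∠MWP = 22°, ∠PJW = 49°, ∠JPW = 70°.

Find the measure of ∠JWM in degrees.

∠JWM = 83°

1. ∠MJW = 49°  [P on ray JM]
2. ∠MPW = 110°  [linear pair at P on JM]
3. ∠PMW = 48°  [△WPM]
4. ∠JMW = 48°  [P on ray MJ]
5. ∠JWM = 83°  [△WJM]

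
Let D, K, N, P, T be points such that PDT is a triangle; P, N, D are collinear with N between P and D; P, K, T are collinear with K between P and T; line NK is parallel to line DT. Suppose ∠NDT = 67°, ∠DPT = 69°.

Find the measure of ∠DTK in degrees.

1. ∠PDT = 67°  [N on ray DP]
2. ∠DTP = 44°  [△PDT]
3. ∠DTK = 44°  [K on ray TP]

∠DTK = 44°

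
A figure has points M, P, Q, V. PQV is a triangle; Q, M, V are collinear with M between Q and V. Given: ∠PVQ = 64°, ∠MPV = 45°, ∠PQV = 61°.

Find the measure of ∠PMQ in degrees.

∠PMQ = 109°

1. ∠MVP = 64°  [M on ray VQ]
2. ∠PMV = 71°  [△PMV]
3. ∠PMQ = 109°  [linear pair at M on QV]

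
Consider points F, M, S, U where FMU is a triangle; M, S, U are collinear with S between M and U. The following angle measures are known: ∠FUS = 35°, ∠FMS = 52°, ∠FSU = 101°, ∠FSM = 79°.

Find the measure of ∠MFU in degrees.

1. ∠FUM = 35°  [S on ray UM]
2. ∠FMU = 52°  [S on ray MU]
3. ∠MFU = 93°  [△FMU]

∠MFU = 93°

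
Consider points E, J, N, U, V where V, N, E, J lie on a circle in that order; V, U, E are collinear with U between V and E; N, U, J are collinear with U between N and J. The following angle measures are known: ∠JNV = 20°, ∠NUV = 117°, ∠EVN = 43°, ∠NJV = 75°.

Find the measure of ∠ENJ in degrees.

∠ENJ = 42°

1. ∠EUN = 63°  [linear pair at U on VE]
2. ∠NEV = 75°  [same arc VN]
3. ∠ENJ = 42°  [△NUE]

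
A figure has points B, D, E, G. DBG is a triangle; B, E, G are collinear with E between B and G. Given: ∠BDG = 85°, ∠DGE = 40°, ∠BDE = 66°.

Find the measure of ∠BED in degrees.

1. ∠BGD = 40°  [E on ray GB]
2. ∠DBG = 55°  [△DBG]
3. ∠DBE = 55°  [E on ray BG]
4. ∠BED = 59°  [△DBE]

∠BED = 59°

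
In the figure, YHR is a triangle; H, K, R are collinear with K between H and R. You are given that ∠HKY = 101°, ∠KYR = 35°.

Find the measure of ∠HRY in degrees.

∠HRY = 66°

1. ∠RKY = 79°  [linear pair at K on HR]
2. ∠KRY = 66°  [△YKR]
3. ∠HRY = 66°  [K on ray RH]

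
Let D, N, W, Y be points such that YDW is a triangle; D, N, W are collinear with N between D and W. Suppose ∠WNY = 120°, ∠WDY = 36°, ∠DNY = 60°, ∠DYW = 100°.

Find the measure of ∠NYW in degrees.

∠NYW = 16°

1. ∠DWY = 44°  [△YDW]
2. ∠NWY = 44°  [N on ray WD]
3. ∠NYW = 16°  [△YNW]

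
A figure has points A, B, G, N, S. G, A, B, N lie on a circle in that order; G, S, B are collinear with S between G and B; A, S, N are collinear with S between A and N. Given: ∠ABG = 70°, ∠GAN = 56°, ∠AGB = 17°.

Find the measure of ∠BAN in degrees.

1. ∠ANG = 70°  [same arc GA]
2. ∠AGN = 54°  [△GAN]
3. ∠ANB = 17°  [same arc AB]
4. ∠ABN = 126°  [cyclic GABN, opposite ∠G+∠B]
5. ∠BAN = 37°  [△ABN]

∠BAN = 37°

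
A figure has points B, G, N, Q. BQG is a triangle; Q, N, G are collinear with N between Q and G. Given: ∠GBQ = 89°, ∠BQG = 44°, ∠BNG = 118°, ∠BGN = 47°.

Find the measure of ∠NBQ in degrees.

1. ∠BQN = 44°  [N on ray QG]
2. ∠BNQ = 62°  [linear pair at N on QG]
3. ∠NBQ = 74°  [△BQN]

∠NBQ = 74°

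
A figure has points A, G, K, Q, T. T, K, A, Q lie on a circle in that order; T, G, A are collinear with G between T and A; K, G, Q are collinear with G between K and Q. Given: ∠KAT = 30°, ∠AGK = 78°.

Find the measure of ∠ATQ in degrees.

1. ∠KQT = 30°  [same arc TK]
2. ∠QGT = 78°  [vertical angles at G]
3. ∠ATQ = 72°  [△TGQ]

∠ATQ = 72°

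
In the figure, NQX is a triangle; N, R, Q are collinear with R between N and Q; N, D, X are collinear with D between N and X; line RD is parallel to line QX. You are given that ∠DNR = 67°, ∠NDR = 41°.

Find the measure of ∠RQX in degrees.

∠RQX = 72°

1. ∠DRN = 72°  [△NRD]
2. ∠DRQ = 108°  [linear pair at R on NQ]
3. ∠RQX = 72°  [RD∥QX, co-interior at Q–R]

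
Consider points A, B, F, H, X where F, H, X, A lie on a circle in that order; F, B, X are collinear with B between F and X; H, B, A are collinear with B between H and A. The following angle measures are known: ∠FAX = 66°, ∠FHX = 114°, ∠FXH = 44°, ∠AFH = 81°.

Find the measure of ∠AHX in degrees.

∠AHX = 59°

1. ∠HFX = 22°  [△FHX]
2. ∠AXH = 99°  [cyclic FHXA, opposite ∠F+∠X]
3. ∠HAX = 22°  [same arc HX]
4. ∠AHX = 59°  [△HXA]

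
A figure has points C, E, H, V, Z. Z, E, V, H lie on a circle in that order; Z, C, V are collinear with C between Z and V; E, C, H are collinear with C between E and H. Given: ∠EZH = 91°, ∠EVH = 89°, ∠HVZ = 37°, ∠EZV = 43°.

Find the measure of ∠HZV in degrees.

1. ∠EHV = 43°  [same arc EV]
2. ∠HEV = 48°  [△EVH]
3. ∠HZV = 48°  [same arc VH]

∠HZV = 48°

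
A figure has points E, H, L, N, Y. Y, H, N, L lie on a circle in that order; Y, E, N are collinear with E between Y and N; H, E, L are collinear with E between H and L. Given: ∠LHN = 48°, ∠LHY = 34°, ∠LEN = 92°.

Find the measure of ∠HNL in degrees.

∠HNL = 78°

1. ∠LNY = 34°  [same arc YL]
2. ∠HLN = 54°  [△NEL]
3. ∠HNL = 78°  [△HNL]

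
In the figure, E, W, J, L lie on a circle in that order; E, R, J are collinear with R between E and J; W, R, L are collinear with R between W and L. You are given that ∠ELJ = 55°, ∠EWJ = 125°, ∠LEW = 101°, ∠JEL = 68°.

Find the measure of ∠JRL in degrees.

∠JRL = 90°

1. ∠EJL = 57°  [△EJL]
2. ∠LJW = 79°  [cyclic EWJL, opposite ∠E+∠J]
3. ∠JWL = 68°  [same arc JL]
4. ∠JLW = 33°  [△WJL]
5. ∠JRL = 90°  [△JRL]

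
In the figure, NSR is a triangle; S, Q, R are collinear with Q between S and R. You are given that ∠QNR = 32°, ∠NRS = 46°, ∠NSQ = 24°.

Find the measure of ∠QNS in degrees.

∠QNS = 78°

1. ∠NRQ = 46°  [Q on ray RS]
2. ∠NQR = 102°  [△NQR]
3. ∠NQS = 78°  [linear pair at Q on SR]
4. ∠QNS = 78°  [△NSQ]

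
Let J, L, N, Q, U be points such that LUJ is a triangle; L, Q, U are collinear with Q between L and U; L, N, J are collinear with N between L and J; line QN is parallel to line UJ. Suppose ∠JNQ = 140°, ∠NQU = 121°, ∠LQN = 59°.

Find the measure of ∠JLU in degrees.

∠JLU = 81°

1. ∠LNQ = 40°  [linear pair at N on LJ]
2. ∠NLQ = 81°  [△LQN]
3. ∠JLU = 81°  [Q on LU, N on LJ]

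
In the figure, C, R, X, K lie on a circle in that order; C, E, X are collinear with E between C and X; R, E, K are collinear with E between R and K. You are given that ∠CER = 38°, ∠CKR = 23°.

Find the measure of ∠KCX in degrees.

∠KCX = 15°

1. ∠KEX = 38°  [vertical angles at E]
2. ∠CEK = 142°  [linear pair at E on CX]
3. ∠KCX = 15°  [△CEK]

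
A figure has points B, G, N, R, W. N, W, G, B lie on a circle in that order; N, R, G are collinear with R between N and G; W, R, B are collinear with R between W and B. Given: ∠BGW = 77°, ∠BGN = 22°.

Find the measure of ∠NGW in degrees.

1. ∠BNW = 103°  [cyclic NWGB, opposite ∠N+∠G]
2. ∠BWN = 22°  [same arc NB]
3. ∠NBW = 55°  [△NWB]
4. ∠NGW = 55°  [same arc NW]

∠NGW = 55°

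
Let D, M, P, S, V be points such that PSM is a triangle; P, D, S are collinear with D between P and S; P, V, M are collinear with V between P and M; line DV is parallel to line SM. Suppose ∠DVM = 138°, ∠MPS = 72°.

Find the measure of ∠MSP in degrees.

∠MSP = 66°

1. ∠DVP = 42°  [linear pair at V on PM]
2. ∠DPV = 72°  [D on PS, V on PM]
3. ∠PDV = 66°  [△PDV]
4. ∠MSP = 66°  [DV∥SM, corresponding at D]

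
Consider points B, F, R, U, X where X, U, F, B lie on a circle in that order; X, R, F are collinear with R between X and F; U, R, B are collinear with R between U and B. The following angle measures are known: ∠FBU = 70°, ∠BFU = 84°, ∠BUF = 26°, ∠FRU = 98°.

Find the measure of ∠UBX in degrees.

∠UBX = 56°

1. ∠FXU = 70°  [same arc UF]
2. ∠BXU = 96°  [cyclic XUFB, opposite ∠X+∠F]
3. ∠URX = 82°  [linear pair at R on XF]
4. ∠BUX = 28°  [△XRU]
5. ∠UBX = 56°  [△XUB]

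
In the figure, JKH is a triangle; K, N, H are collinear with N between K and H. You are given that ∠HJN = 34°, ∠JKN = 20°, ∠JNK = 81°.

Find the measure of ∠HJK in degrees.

1. ∠HKJ = 20°  [N on ray KH]
2. ∠HNJ = 99°  [linear pair at N on KH]
3. ∠JHN = 47°  [△JNH]
4. ∠JHK = 47°  [N on ray HK]
5. ∠HJK = 113°  [△JKH]

∠HJK = 113°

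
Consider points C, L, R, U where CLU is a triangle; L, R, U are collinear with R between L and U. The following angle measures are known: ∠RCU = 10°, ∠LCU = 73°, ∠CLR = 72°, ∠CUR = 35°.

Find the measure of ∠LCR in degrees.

1. ∠CRU = 135°  [△CRU]
2. ∠CRL = 45°  [linear pair at R on LU]
3. ∠LCR = 63°  [△CLR]

∠LCR = 63°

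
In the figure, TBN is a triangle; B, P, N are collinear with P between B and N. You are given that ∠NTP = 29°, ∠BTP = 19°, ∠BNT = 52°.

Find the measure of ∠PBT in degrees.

∠PBT = 80°

1. ∠PNT = 52°  [P on ray NB]
2. ∠NPT = 99°  [△TPN]
3. ∠BPT = 81°  [linear pair at P on BN]
4. ∠PBT = 80°  [△TBP]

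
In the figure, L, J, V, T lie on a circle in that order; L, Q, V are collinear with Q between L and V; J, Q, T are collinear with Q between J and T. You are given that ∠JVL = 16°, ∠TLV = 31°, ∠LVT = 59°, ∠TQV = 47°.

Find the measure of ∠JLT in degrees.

∠JLT = 105°

1. ∠JTL = 16°  [same arc LJ]
2. ∠LJT = 59°  [same arc LT]
3. ∠JLT = 105°  [△LJT]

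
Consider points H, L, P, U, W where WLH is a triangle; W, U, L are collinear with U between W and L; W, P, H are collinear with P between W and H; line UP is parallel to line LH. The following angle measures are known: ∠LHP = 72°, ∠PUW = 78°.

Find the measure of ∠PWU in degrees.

1. ∠LHW = 72°  [P on ray HW]
2. ∠HLW = 78°  [UP∥LH, corresponding at U]
3. ∠HWL = 30°  [△WLH]
4. ∠PWU = 30°  [U on WL, P on WH]

∠PWU = 30°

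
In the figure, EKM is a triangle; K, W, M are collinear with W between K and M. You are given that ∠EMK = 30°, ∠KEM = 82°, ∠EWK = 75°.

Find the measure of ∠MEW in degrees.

∠MEW = 45°

1. ∠EMW = 30°  [W on ray MK]
2. ∠EWM = 105°  [linear pair at W on KM]
3. ∠MEW = 45°  [△EWM]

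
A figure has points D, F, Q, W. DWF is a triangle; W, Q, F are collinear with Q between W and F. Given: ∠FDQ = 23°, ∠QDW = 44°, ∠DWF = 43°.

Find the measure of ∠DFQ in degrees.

1. ∠DWQ = 43°  [Q on ray WF]
2. ∠DQW = 93°  [△DWQ]
3. ∠DQF = 87°  [linear pair at Q on WF]
4. ∠DFQ = 70°  [△DQF]

∠DFQ = 70°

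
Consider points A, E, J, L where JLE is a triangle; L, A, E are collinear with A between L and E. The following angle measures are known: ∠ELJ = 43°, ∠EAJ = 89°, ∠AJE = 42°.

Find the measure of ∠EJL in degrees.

1. ∠AEJ = 49°  [△JAE]
2. ∠JEL = 49°  [A on ray EL]
3. ∠EJL = 88°  [△JLE]

∠EJL = 88°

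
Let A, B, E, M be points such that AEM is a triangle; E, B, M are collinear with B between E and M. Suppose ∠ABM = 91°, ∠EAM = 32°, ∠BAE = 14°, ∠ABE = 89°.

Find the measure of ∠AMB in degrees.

1. ∠AEB = 77°  [△AEB]
2. ∠AEM = 77°  [B on ray EM]
3. ∠AME = 71°  [△AEM]
4. ∠AMB = 71°  [B on ray ME]

∠AMB = 71°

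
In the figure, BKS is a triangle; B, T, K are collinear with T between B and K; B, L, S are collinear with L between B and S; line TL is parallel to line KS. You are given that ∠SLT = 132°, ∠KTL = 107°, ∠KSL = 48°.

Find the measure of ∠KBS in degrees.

1. ∠BTL = 73°  [linear pair at T on BK]
2. ∠BSK = 48°  [L on ray SB]
3. ∠BKS = 73°  [TL∥KS, corresponding at T]
4. ∠KBS = 59°  [△BKS]

∠KBS = 59°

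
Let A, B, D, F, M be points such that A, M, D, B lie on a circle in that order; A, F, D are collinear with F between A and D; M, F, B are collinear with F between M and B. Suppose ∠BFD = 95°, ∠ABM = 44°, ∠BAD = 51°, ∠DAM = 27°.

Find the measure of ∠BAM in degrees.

1. ∠AFM = 95°  [vertical angles at F]
2. ∠AMB = 58°  [△AFM]
3. ∠BAM = 78°  [△AMB]

∠BAM = 78°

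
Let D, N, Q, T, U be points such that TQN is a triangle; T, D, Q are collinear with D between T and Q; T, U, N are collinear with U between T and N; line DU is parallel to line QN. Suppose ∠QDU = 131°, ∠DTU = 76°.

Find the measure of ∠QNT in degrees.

1. ∠TDU = 49°  [linear pair at D on TQ]
2. ∠DUT = 55°  [△TDU]
3. ∠QNT = 55°  [DU∥QN, corresponding at U]

∠QNT = 55°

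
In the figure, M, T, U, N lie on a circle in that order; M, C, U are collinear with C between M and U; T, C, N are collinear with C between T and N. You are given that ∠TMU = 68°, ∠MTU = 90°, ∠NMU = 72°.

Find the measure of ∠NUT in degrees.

1. ∠TNU = 68°  [same arc TU]
2. ∠NTU = 72°  [same arc UN]
3. ∠NUT = 40°  [△TUN]

∠NUT = 40°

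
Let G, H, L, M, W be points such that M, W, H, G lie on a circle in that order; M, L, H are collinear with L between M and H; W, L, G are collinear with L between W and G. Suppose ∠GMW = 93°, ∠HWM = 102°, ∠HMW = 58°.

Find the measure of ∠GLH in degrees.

∠GLH = 55°

1. ∠GHW = 87°  [cyclic MWHG, opposite ∠M+∠H]
2. ∠MHW = 20°  [△MWH]
3. ∠HGW = 58°  [same arc WH]
4. ∠GWH = 35°  [△WHG]
5. ∠MGW = 20°  [same arc MW]
6. ∠GMH = 35°  [same arc HG]
7. ∠GLM = 125°  [△MLG]
8. ∠GLH = 55°  [linear pair at L on MH]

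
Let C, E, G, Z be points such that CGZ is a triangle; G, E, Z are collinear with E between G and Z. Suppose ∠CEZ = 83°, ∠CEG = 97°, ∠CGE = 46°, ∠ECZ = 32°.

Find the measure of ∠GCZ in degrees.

∠GCZ = 69°

1. ∠CZE = 65°  [△CEZ]
2. ∠CGZ = 46°  [E on ray GZ]
3. ∠CZG = 65°  [E on ray ZG]
4. ∠GCZ = 69°  [△CGZ]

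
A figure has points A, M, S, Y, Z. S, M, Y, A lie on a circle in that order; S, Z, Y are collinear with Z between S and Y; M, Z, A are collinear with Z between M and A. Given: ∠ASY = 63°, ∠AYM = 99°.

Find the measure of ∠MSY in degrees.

1. ∠AMY = 63°  [same arc YA]
2. ∠MAY = 18°  [△MYA]
3. ∠MSY = 18°  [same arc MY]

∠MSY = 18°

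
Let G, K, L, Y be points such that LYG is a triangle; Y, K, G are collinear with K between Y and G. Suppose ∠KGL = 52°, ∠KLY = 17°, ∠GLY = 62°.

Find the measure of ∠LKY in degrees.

∠LKY = 97°

1. ∠LGY = 52°  [K on ray GY]
2. ∠GYL = 66°  [△LYG]
3. ∠KYL = 66°  [K on ray YG]
4. ∠LKY = 97°  [△LYK]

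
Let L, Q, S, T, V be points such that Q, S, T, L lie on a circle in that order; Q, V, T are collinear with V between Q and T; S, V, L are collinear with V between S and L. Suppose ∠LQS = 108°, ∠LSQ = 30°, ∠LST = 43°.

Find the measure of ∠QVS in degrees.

∠QVS = 85°

1. ∠LTS = 72°  [cyclic QSTL, opposite ∠Q+∠T]
2. ∠LTQ = 30°  [same arc QL]
3. ∠SLT = 65°  [△STL]
4. ∠LVT = 85°  [△TVL]
5. ∠QVS = 85°  [vertical angles at V]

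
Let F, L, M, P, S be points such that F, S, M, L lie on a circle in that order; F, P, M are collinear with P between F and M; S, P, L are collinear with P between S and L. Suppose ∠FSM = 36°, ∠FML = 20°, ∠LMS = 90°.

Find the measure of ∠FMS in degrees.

1. ∠FSL = 20°  [same arc FL]
2. ∠LFS = 90°  [cyclic FSML, opposite ∠F+∠M]
3. ∠FLS = 70°  [△FSL]
4. ∠FMS = 70°  [same arc FS]

∠FMS = 70°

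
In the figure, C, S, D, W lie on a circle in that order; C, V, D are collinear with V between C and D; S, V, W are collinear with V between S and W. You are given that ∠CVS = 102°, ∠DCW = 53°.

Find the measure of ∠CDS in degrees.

1. ∠DVS = 78°  [linear pair at V on CD]
2. ∠DSW = 53°  [same arc DW]
3. ∠CDS = 49°  [△SVD]

∠CDS = 49°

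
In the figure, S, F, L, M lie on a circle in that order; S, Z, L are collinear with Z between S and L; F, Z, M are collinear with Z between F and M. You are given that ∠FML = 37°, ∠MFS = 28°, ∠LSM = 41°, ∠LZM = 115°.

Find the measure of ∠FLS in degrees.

1. ∠FSL = 37°  [same arc FL]
2. ∠FZS = 115°  [△SZF]
3. ∠LFM = 41°  [same arc LM]
4. ∠FZL = 65°  [linear pair at Z on SL]
5. ∠FLS = 74°  [△FZL]

∠FLS = 74°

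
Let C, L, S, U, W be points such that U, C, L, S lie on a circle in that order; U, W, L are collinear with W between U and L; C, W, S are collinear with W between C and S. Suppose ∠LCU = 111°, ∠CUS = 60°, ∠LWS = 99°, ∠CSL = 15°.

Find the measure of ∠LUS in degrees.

∠LUS = 45°

1. ∠LSU = 69°  [cyclic UCLS, opposite ∠C+∠S]
2. ∠SLU = 66°  [△LWS]
3. ∠LUS = 45°  [△ULS]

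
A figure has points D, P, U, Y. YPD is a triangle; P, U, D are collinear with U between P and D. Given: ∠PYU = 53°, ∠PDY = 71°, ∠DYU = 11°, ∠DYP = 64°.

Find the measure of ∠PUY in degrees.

1. ∠UDY = 71°  [U on ray DP]
2. ∠DUY = 98°  [△YUD]
3. ∠PUY = 82°  [linear pair at U on PD]

∠PUY = 82°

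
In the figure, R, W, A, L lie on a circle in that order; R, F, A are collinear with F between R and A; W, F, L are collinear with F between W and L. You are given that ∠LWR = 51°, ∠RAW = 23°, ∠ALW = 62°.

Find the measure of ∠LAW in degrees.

1. ∠RLW = 23°  [same arc RW]
2. ∠LRW = 106°  [△RWL]
3. ∠LAW = 74°  [cyclic RWAL, opposite ∠R+∠A]

∠LAW = 74°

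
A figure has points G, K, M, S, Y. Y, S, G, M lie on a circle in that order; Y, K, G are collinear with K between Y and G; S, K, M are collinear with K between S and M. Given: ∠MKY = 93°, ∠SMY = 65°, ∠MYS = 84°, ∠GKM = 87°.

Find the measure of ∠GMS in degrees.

∠GMS = 62°

1. ∠GKS = 93°  [vertical angles at K]
2. ∠SGY = 65°  [same arc YS]
3. ∠MGS = 96°  [cyclic YSGM, opposite ∠Y+∠G]
4. ∠GSM = 22°  [△SKG]
5. ∠GMS = 62°  [△SGM]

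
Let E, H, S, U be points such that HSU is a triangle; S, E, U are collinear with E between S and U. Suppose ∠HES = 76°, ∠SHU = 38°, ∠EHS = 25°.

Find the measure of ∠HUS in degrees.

∠HUS = 63°

1. ∠ESH = 79°  [△HSE]
2. ∠HSU = 79°  [E on ray SU]
3. ∠HUS = 63°  [△HSU]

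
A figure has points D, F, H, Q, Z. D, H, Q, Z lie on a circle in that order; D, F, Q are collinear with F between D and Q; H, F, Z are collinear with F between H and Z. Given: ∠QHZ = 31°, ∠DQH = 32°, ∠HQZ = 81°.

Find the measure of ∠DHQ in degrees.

1. ∠HZQ = 68°  [△HQZ]
2. ∠HDQ = 68°  [same arc HQ]
3. ∠DHQ = 80°  [△DHQ]

∠DHQ = 80°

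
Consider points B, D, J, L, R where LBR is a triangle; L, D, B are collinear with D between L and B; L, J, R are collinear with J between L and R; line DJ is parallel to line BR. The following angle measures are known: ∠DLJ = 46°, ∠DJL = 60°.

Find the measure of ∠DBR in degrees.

∠DBR = 74°

1. ∠JDL = 74°  [△LDJ]
2. ∠BDJ = 106°  [linear pair at D on LB]
3. ∠DBR = 74°  [DJ∥BR, co-interior at B–D]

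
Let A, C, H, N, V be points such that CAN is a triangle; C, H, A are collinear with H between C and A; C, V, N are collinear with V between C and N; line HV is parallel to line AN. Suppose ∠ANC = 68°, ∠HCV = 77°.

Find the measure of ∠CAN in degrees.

∠CAN = 35°

1. ∠CVH = 68°  [HV∥AN, corresponding at V]
2. ∠CHV = 35°  [△CHV]
3. ∠CAN = 35°  [HV∥AN, corresponding at H]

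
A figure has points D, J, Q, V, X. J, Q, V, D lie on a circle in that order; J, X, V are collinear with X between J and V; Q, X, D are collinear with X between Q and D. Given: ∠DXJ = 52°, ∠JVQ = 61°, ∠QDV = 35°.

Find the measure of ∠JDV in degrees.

∠JDV = 96°

1. ∠DXV = 128°  [linear pair at X on JV]
2. ∠JDQ = 61°  [same arc JQ]
3. ∠DVJ = 17°  [△VXD]
4. ∠DJV = 67°  [△JXD]
5. ∠JDV = 96°  [△JVD]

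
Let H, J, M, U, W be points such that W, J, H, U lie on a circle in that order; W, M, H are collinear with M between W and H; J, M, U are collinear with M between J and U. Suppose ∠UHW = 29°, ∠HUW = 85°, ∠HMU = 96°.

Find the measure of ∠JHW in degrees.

∠JHW = 30°

1. ∠UJW = 29°  [same arc WU]
2. ∠HJW = 95°  [cyclic WJHU, opposite ∠J+∠U]
3. ∠JMW = 96°  [vertical angles at M]
4. ∠HWJ = 55°  [△WMJ]
5. ∠JHW = 30°  [△WJH]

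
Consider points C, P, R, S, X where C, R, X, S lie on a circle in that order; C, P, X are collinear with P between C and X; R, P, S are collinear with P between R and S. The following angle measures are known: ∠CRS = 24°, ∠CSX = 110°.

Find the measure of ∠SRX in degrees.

1. ∠CXS = 24°  [same arc CS]
2. ∠SCX = 46°  [△CXS]
3. ∠SRX = 46°  [same arc XS]

∠SRX = 46°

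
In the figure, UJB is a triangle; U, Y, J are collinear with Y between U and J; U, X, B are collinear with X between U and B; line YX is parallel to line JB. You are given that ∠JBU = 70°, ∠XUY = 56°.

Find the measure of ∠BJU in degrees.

∠BJU = 54°

1. ∠UXY = 70°  [YX∥JB, corresponding at X]
2. ∠UYX = 54°  [△UYX]
3. ∠BJU = 54°  [YX∥JB, corresponding at Y]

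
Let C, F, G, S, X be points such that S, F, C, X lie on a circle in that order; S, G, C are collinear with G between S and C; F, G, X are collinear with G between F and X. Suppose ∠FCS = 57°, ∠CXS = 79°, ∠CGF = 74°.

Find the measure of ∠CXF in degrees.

1. ∠CFS = 101°  [cyclic SFCX, opposite ∠F+∠X]
2. ∠CSF = 22°  [△SFC]
3. ∠CXF = 22°  [same arc FC]

∠CXF = 22°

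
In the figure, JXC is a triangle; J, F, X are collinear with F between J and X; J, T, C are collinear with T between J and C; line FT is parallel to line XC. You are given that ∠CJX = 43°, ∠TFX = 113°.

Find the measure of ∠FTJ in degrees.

1. ∠FJT = 43°  [F on JX, T on JC]
2. ∠JFT = 67°  [linear pair at F on JX]
3. ∠FTJ = 70°  [△JFT]

∠FTJ = 70°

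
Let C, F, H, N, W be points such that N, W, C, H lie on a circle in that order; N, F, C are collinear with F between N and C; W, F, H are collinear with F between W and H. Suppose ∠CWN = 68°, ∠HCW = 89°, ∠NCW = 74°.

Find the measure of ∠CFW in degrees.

∠CFW = 53°

1. ∠CNW = 38°  [△NWC]
2. ∠CHW = 38°  [same arc WC]
3. ∠CWH = 53°  [△WCH]
4. ∠CFW = 53°  [△WFC]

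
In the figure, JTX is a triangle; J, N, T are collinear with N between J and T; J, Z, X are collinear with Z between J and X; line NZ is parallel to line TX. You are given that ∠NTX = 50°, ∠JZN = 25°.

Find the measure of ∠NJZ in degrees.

∠NJZ = 105°

1. ∠JTX = 50°  [N on ray TJ]
2. ∠JXT = 25°  [NZ∥TX, corresponding at Z]
3. ∠TJX = 105°  [△JTX]
4. ∠NJZ = 105°  [N on JT, Z on JX]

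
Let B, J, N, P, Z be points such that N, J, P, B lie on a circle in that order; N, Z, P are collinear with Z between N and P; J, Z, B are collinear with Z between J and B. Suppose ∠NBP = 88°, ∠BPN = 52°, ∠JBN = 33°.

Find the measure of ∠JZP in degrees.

1. ∠BNP = 40°  [△NPB]
2. ∠JPN = 33°  [same arc NJ]
3. ∠BJP = 40°  [same arc PB]
4. ∠JZP = 107°  [△JZP]

∠JZP = 107°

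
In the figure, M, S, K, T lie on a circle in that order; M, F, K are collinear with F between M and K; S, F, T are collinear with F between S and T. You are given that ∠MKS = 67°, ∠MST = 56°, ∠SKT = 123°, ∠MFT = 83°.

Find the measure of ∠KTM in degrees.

1. ∠MTS = 67°  [same arc MS]
2. ∠MKT = 56°  [same arc MT]
3. ∠KMT = 30°  [△MFT]
4. ∠KTM = 94°  [△MKT]

∠KTM = 94°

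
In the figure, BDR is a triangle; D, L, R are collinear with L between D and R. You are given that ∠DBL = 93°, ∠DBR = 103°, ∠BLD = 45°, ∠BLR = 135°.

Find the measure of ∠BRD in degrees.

∠BRD = 35°

1. ∠BDL = 42°  [△BDL]
2. ∠BDR = 42°  [L on ray DR]
3. ∠BRD = 35°  [△BDR]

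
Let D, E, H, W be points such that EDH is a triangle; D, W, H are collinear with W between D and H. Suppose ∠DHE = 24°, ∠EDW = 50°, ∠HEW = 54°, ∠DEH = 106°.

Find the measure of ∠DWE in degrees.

∠DWE = 78°

1. ∠EHW = 24°  [W on ray HD]
2. ∠EWH = 102°  [△EWH]
3. ∠DWE = 78°  [linear pair at W on DH]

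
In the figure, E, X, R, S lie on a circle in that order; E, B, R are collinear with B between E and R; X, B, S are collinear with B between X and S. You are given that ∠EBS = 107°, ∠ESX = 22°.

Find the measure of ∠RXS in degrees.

1. ∠RBX = 107°  [vertical angles at B]
2. ∠ERX = 22°  [same arc EX]
3. ∠RXS = 51°  [△XBR]

∠RXS = 51°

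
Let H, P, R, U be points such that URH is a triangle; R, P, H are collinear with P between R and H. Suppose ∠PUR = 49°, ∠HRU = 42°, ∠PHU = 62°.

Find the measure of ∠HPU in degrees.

1. ∠PRU = 42°  [P on ray RH]
2. ∠RPU = 89°  [△URP]
3. ∠HPU = 91°  [linear pair at P on RH]

∠HPU = 91°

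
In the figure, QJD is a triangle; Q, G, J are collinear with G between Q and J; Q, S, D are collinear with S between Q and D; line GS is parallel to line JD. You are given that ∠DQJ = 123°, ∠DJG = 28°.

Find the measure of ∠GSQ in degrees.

1. ∠DJQ = 28°  [G on ray JQ]
2. ∠JDQ = 29°  [△QJD]
3. ∠GSQ = 29°  [GS∥JD, corresponding at S]

∠GSQ = 29°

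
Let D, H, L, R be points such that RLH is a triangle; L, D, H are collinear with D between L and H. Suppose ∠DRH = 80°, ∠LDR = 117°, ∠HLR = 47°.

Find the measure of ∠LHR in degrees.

1. ∠HDR = 63°  [linear pair at D on LH]
2. ∠DHR = 37°  [△RDH]
3. ∠LHR = 37°  [D on ray HL]

∠LHR = 37°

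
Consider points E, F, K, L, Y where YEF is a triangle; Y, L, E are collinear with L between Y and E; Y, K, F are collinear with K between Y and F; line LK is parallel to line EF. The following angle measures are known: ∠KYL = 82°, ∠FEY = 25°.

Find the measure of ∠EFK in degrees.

∠EFK = 73°

1. ∠EYF = 82°  [L on YE, K on YF]
2. ∠EFY = 73°  [△YEF]
3. ∠EFK = 73°  [K on ray FY]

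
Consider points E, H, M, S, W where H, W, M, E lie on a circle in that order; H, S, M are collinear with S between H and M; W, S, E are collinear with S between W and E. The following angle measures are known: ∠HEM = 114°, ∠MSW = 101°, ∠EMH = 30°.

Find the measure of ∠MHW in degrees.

1. ∠HSW = 79°  [linear pair at S on HM]
2. ∠EWH = 30°  [same arc HE]
3. ∠MHW = 71°  [△HSW]

∠MHW = 71°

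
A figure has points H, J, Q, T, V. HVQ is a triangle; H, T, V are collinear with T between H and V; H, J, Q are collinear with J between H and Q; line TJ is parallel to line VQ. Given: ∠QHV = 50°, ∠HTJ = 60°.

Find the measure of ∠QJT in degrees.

1. ∠JHT = 50°  [T on HV, J on HQ]
2. ∠HJT = 70°  [△HTJ]
3. ∠QJT = 110°  [linear pair at J on HQ]

∠QJT = 110°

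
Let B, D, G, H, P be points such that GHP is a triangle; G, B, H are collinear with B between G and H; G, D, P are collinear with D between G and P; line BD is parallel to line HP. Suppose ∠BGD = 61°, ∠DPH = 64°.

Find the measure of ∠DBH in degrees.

∠DBH = 125°

1. ∠HGP = 61°  [B on GH, D on GP]
2. ∠GPH = 64°  [D on ray PG]
3. ∠GHP = 55°  [△GHP]
4. ∠DBG = 55°  [BD∥HP, corresponding at B]
5. ∠DBH = 125°  [linear pair at B on GH]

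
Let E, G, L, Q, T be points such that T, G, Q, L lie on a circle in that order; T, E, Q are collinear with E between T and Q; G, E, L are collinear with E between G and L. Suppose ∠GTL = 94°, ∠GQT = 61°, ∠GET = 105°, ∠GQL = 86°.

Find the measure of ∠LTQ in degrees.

1. ∠GLT = 61°  [same arc TG]
2. ∠LEQ = 105°  [vertical angles at E]
3. ∠LET = 75°  [linear pair at E on TQ]
4. ∠LTQ = 44°  [△TEL]

∠LTQ = 44°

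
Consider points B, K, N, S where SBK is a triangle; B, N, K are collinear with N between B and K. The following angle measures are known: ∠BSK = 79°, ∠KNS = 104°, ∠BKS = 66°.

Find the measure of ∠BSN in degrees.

∠BSN = 69°

1. ∠KBS = 35°  [△SBK]
2. ∠BNS = 76°  [linear pair at N on BK]
3. ∠NBS = 35°  [N on ray BK]
4. ∠BSN = 69°  [△SBN]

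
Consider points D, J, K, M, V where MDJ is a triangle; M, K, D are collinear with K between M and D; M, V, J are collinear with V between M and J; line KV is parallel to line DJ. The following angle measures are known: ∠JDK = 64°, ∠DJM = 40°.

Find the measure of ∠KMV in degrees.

∠KMV = 76°

1. ∠JDM = 64°  [K on ray DM]
2. ∠DMJ = 76°  [△MDJ]
3. ∠KMV = 76°  [K on MD, V on MJ]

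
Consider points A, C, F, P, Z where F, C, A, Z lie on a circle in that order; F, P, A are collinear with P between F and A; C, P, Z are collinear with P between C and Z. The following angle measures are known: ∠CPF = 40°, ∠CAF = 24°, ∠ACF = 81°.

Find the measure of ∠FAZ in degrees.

1. ∠APZ = 40°  [vertical angles at P]
2. ∠CZF = 24°  [same arc FC]
3. ∠AZF = 99°  [cyclic FCAZ, opposite ∠C+∠Z]
4. ∠FPZ = 140°  [linear pair at P on FA]
5. ∠AFZ = 16°  [△FPZ]
6. ∠FAZ = 65°  [△FAZ]

∠FAZ = 65°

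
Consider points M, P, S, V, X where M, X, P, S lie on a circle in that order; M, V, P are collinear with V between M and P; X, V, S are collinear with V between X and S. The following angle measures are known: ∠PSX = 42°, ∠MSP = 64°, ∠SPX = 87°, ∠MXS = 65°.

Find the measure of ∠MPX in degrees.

1. ∠PMX = 42°  [same arc XP]
2. ∠MXP = 116°  [cyclic MXPS, opposite ∠X+∠S]
3. ∠MPX = 22°  [△MXP]

∠MPX = 22°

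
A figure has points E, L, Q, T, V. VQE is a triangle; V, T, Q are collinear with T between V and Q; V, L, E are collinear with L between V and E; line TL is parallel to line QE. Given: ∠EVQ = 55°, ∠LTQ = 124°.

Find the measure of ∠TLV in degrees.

1. ∠LVT = 55°  [T on VQ, L on VE]
2. ∠LTV = 56°  [linear pair at T on VQ]
3. ∠TLV = 69°  [△VTL]

∠TLV = 69°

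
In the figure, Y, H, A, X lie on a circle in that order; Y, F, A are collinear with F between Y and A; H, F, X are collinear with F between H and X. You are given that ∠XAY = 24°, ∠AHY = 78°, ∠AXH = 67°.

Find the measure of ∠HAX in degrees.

∠HAX = 59°

1. ∠AXY = 102°  [cyclic YHAX, opposite ∠H+∠X]
2. ∠AYX = 54°  [△YAX]
3. ∠AHX = 54°  [same arc AX]
4. ∠HAX = 59°  [△HAX]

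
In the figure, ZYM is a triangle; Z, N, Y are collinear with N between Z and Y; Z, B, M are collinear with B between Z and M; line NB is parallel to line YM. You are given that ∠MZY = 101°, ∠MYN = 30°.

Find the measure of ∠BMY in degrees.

∠BMY = 49°

1. ∠MYZ = 30°  [N on ray YZ]
2. ∠YMZ = 49°  [△ZYM]
3. ∠BMY = 49°  [B on ray MZ]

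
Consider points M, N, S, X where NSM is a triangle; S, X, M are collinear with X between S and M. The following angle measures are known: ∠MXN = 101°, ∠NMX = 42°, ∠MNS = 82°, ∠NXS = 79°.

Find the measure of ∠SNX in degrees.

1. ∠NMS = 42°  [X on ray MS]
2. ∠MSN = 56°  [△NSM]
3. ∠NSX = 56°  [X on ray SM]
4. ∠SNX = 45°  [△NSX]

∠SNX = 45°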